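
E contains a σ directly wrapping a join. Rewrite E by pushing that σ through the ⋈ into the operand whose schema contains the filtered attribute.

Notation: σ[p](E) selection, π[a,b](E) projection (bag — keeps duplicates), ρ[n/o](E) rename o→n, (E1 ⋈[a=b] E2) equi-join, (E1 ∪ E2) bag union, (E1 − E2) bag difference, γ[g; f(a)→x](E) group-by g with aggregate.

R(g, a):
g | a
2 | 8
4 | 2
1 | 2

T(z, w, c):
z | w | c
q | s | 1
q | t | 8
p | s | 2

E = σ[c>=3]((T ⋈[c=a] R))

σ filters on c, owned by the left side.
E' = (σ[c>=3](T) ⋈[c=a] R)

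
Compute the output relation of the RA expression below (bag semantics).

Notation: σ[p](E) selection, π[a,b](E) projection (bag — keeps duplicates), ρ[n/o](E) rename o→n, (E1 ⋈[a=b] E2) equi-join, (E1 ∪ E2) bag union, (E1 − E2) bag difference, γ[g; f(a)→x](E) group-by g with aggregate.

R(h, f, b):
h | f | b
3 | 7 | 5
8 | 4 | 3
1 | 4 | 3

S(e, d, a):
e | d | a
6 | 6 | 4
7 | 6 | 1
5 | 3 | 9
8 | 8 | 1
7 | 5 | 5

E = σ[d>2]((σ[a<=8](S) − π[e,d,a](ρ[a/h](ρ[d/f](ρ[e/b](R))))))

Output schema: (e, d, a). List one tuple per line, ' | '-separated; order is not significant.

Subexpression sizes:
  S → 5
  σ[a<=8](S) → 4
  R → 3
  ρ[e/b](R) → 3
  ρ[d/f](ρ[e/b](R)) → 3
  ρ[a/h](ρ[d/f](ρ[e/b](R))) → 3
  π[e,d,a](ρ[a/h](ρ[d/f](ρ[e/b](R)))) → 3
  (σ[a<=8](S) − π[e,d,a](ρ[a/h](ρ[d/f](ρ[e/b](R))))) → 4
  σ[d>2]((σ[a<=8](S) − π[e,d,a](ρ[a/h](ρ[d/f](ρ[e/b](R)))))) → 4

== RESULT ==
e | d | a
6 | 6 | 4
7 | 5 | 5
7 | 6 | 1
8 | 8 | 1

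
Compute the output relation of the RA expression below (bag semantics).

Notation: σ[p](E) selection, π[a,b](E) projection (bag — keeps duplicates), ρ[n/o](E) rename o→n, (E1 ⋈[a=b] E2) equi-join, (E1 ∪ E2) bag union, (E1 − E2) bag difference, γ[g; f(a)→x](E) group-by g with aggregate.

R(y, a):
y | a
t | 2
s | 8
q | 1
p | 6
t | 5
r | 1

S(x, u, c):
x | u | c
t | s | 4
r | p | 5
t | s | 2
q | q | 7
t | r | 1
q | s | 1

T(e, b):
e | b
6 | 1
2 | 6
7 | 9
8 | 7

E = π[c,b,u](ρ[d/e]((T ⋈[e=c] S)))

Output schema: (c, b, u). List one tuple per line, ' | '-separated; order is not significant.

Row counts bottom-up:
  T → 4
  S → 6
  (T ⋈[e=c] S) → 2
  ρ[d/e]((T ⋈[e=c] S)) → 2
  π[c,b,u](ρ[d/e]((T ⋈[e=c] S))) → 2

== RESULT ==
c | b | u
2 | 6 | s
7 | 9 | q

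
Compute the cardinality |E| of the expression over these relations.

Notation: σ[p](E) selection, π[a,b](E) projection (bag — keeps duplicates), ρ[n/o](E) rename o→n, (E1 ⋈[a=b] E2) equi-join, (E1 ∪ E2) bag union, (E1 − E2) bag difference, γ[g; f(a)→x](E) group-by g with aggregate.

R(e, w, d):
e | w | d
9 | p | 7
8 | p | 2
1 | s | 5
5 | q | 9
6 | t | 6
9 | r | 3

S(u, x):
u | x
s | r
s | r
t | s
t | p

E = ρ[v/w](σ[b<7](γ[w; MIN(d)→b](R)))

Row counts bottom-up:
  R → 6
  γ[w; MIN(d)→b](R) → 5
  σ[b<7](γ[w; MIN(d)→b](R)) → 4
  ρ[v/w](σ[b<7](γ[w; MIN(d)→b](R))) → 4

|E| = 4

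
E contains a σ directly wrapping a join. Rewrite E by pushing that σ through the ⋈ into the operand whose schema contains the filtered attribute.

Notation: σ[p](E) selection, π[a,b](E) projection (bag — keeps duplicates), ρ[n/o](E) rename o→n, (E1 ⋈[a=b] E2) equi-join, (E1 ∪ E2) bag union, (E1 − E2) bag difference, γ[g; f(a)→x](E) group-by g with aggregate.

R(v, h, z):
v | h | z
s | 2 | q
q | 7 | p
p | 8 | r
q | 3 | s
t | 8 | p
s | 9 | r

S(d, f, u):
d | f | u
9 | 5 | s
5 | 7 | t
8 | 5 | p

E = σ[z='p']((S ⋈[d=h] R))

σ filters on z, owned by the right side.
E' = (S ⋈[d=h] σ[z='p'](R))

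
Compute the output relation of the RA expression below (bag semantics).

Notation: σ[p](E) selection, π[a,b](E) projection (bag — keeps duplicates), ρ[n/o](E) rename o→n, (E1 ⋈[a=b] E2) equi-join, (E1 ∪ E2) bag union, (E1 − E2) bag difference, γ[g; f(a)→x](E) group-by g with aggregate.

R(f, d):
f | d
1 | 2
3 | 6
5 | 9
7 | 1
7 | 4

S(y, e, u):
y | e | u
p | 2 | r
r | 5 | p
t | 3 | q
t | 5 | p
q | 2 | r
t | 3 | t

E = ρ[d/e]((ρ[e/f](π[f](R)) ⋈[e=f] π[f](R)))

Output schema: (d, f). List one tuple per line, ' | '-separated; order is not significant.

Per-node cardinality:
  R → 5
  π[f](R) → 5
  ρ[e/f](π[f](R)) → 5
  R → 5
  π[f](R) → 5
  (ρ[e/f](π[f](R)) ⋈[e=f] π[f](R)) → 7
  ρ[d/e]((ρ[e/f](π[f](R)) ⋈[e=f] π[f](R))) → 7

== RESULT ==
d | f
1 | 1
3 | 3
5 | 5
7 | 7
7 | 7
7 | 7
7 | 7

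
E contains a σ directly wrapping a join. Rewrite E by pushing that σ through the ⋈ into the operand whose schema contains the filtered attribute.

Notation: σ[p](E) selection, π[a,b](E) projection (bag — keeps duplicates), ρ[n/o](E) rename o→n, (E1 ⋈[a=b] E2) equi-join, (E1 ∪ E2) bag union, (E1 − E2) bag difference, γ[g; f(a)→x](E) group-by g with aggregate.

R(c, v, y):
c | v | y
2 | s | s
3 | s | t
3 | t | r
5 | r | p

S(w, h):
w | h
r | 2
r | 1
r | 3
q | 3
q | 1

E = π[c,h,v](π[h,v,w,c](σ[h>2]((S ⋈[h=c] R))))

σ filters on h, owned by the left side.
E' = π[c,h,v](π[h,v,w,c]((σ[h>2](S) ⋈[h=c] R)))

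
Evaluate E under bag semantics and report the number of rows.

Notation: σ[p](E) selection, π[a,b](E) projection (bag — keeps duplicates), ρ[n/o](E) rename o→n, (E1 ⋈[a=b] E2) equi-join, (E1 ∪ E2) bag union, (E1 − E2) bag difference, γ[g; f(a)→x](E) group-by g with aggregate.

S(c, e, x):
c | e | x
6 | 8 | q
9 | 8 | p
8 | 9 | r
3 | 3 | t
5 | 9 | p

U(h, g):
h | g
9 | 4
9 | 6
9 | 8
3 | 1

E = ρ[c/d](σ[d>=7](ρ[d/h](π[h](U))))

Row counts bottom-up:
  U → 4
  π[h](U) → 4
  ρ[d/h](π[h](U)) → 4
  σ[d>=7](ρ[d/h](π[h](U))) → 3
  ρ[c/d](σ[d>=7](ρ[d/h](π[h](U)))) → 3

|E| = 3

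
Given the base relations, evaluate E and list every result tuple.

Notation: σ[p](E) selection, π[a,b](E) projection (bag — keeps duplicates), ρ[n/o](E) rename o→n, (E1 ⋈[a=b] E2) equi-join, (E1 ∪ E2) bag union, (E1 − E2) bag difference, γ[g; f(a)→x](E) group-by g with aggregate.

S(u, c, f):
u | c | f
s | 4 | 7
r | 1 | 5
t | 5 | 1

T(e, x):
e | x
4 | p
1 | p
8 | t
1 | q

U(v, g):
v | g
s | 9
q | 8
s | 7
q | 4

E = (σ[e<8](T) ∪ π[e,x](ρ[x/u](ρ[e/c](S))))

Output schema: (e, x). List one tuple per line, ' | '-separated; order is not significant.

Subexpression sizes:
  T → 4
  σ[e<8](T) → 3
  S → 3
  ρ[e/c](S) → 3
  ρ[x/u](ρ[e/c](S)) → 3
  π[e,x](ρ[x/u](ρ[e/c](S))) → 3
  (σ[e<8](T) ∪ π[e,x](ρ[x/u](ρ[e/c](S)))) → 6

== RESULT ==
e | x
1 | p
1 | q
1 | r
4 | p
4 | s
5 | t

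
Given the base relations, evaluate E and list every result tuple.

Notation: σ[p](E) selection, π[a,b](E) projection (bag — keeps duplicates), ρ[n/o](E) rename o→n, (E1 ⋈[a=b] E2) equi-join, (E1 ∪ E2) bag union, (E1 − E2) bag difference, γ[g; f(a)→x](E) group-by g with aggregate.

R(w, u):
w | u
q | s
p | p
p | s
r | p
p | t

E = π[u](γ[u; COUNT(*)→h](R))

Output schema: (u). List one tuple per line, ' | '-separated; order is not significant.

Subexpression sizes:
  R → 5
  γ[u; COUNT(*)→h](R) → 3
  π[u](γ[u; COUNT(*)→h](R)) → 3

== RESULT ==
u
p
s
t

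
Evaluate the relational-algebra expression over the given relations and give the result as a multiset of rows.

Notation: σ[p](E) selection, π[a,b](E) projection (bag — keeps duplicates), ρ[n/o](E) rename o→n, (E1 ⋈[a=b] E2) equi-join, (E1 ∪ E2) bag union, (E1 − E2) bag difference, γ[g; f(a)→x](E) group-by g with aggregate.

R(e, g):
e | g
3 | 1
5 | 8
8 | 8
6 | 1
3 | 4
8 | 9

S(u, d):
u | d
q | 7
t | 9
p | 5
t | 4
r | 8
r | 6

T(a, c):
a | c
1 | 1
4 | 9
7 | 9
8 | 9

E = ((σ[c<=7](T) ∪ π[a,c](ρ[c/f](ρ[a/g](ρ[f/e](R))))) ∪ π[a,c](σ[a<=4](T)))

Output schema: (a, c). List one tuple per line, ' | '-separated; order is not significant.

Subexpression sizes:
  T → 4
  σ[c<=7](T) → 1
  R → 6
  ρ[f/e](R) → 6
  ρ[a/g](ρ[f/e](R)) → 6
  ρ[c/f](ρ[a/g](ρ[f/e](R))) → 6
  π[a,c](ρ[c/f](ρ[a/g](ρ[f/e](R)))) → 6
  (σ[c<=7](T) ∪ π[a,c](ρ[c/f](ρ[a/g](ρ[f/e](R))))) → 7
  T → 4
  σ[a<=4](T) → 2
  π[a,c](σ[a<=4](T)) → 2
  ((σ[c<=7](T) ∪ π[a,c](ρ[c/f](ρ[a/g](ρ[f/e](R))))) ∪ π[a,c](σ[a<=4](T))) → 9

== RESULT ==
a | c
1 | 1
1 | 1
1 | 3
1 | 6
4 | 3
4 | 9
8 | 5
8 | 8
9 | 8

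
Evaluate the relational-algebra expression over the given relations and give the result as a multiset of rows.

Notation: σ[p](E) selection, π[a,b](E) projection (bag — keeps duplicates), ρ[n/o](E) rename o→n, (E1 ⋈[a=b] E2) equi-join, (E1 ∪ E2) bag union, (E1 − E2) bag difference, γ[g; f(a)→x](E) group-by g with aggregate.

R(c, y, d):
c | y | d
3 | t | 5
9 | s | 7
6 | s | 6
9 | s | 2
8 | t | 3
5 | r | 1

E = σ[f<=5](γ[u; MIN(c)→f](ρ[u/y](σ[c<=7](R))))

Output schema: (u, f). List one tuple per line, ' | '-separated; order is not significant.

Per-node cardinality:
  R → 6
  σ[c<=7](R) → 3
  ρ[u/y](σ[c<=7](R)) → 3
  γ[u; MIN(c)→f](ρ[u/y](σ[c<=7](R))) → 3
  σ[f<=5](γ[u; MIN(c)→f](ρ[u/y](σ[c<=7](R)))) → 2

== RESULT ==
u | f
r | 5
t | 3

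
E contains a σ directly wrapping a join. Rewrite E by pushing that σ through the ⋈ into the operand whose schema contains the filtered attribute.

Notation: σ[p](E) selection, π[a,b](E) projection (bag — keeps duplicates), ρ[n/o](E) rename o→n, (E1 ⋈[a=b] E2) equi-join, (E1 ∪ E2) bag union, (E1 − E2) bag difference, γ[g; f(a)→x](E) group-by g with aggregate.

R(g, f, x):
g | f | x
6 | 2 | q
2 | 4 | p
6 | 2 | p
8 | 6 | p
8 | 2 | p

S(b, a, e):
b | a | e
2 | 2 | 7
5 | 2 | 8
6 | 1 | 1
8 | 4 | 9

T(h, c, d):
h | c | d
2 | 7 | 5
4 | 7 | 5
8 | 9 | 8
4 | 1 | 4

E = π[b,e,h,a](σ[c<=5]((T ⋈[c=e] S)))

σ filters on c, owned by the left side.
E' = π[b,e,h,a]((σ[c<=5](T) ⋈[c=e] S))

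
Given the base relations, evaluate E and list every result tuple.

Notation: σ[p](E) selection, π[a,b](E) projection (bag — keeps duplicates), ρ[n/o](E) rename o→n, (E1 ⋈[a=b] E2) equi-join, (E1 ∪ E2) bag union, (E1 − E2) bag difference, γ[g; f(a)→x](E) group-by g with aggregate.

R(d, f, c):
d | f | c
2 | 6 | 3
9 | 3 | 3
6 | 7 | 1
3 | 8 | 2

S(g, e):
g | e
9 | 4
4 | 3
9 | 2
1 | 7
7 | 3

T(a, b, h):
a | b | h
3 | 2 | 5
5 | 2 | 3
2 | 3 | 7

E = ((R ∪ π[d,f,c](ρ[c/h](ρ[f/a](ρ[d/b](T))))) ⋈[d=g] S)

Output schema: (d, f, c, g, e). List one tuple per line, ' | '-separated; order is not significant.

Stepwise |·|:
  R → 4
  T → 3
  ρ[d/b](T) → 3
  ρ[f/a](ρ[d/b](T)) → 3
  ρ[c/h](ρ[f/a](ρ[d/b](T))) → 3
  π[d,f,c](ρ[c/h](ρ[f/a](ρ[d/b](T)))) → 3
  (R ∪ π[d,f,c](ρ[c/h](ρ[f/a](ρ[d/b](T))))) → 7
  S → 5
  ((R ∪ π[d,f,c](ρ[c/h](ρ[f/a](ρ[d/b](T))))) ⋈[d=g] S) → 2

== RESULT ==
d | f | c | g | e
9 | 3 | 3 | 9 | 2
9 | 3 | 3 | 9 | 4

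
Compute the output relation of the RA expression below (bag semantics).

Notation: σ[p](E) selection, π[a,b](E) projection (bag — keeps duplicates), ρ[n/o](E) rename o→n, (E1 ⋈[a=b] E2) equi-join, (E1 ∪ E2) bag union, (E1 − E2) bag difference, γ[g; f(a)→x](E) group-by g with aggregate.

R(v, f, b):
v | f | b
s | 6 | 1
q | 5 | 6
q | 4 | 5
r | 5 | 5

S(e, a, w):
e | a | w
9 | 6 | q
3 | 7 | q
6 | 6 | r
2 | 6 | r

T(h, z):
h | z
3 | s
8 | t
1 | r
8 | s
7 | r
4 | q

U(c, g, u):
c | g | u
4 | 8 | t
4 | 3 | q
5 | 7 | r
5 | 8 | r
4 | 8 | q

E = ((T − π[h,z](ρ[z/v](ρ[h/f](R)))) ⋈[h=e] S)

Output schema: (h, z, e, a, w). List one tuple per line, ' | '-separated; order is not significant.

Subexpression sizes:
  T → 6
  R → 4
  ρ[h/f](R) → 4
  ρ[z/v](ρ[h/f](R)) → 4
  π[h,z](ρ[z/v](ρ[h/f](R))) → 4
  (T − π[h,z](ρ[z/v](ρ[h/f](R)))) → 5
  S → 4
  ((T − π[h,z](ρ[z/v](ρ[h/f](R)))) ⋈[h=e] S) → 1

== RESULT ==
h | z | e | a | w
3 | s | 3 | 7 | q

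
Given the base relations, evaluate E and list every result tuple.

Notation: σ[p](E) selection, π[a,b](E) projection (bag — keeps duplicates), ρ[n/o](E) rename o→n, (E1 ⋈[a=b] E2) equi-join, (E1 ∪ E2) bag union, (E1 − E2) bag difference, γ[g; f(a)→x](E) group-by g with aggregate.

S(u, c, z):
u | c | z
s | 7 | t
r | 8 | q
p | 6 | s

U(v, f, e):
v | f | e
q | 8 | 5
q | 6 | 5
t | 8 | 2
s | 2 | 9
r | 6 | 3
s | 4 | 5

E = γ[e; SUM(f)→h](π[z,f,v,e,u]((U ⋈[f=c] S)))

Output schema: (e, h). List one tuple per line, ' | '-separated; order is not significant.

Per-node cardinality:
  U → 6
  S → 3
  (U ⋈[f=c] S) → 4
  π[z,f,v,e,u]((U ⋈[f=c] S)) → 4
  γ[e; SUM(f)→h](π[z,f,v,e,u]((U ⋈[f=c] S))) → 3

== RESULT ==
e | h
2 | 8
3 | 6
5 | 14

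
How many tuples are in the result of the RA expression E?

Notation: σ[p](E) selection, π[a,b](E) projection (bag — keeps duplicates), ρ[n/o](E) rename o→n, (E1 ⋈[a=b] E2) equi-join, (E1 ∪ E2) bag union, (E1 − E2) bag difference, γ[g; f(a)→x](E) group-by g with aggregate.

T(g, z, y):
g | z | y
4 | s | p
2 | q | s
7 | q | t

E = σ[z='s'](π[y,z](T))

Per-node cardinality:
  T → 3
  π[y,z](T) → 3
  σ[z='s'](π[y,z](T)) → 1

|E| = 1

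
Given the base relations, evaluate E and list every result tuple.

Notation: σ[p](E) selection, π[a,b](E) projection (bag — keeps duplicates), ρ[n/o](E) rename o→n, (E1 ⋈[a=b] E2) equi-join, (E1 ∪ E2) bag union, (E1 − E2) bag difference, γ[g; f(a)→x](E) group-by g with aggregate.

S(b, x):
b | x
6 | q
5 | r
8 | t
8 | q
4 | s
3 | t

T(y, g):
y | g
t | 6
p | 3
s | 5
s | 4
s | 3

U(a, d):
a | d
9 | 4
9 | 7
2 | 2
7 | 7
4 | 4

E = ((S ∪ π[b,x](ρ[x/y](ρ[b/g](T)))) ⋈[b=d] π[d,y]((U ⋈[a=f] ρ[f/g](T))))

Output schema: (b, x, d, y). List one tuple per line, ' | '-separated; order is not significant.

Stepwise |·|:
  S → 6
  T → 5
  ρ[b/g](T) → 5
  ρ[x/y](ρ[b/g](T)) → 5
  π[b,x](ρ[x/y](ρ[b/g](T))) → 5
  (S ∪ π[b,x](ρ[x/y](ρ[b/g](T)))) → 11
  U → 5
  T → 5
  ρ[f/g](T) → 5
  (U ⋈[a=f] ρ[f/g](T)) → 1
  π[d,y]((U ⋈[a=f] ρ[f/g](T))) → 1
  ((S ∪ π[b,x](ρ[x/y](ρ[b/g](T)))) ⋈[b=d] π[d,y]((U ⋈[a=f] ρ[f/g](T)))) → 2

== RESULT ==
b | x | d | y
4 | s | 4 | s
4 | s | 4 | s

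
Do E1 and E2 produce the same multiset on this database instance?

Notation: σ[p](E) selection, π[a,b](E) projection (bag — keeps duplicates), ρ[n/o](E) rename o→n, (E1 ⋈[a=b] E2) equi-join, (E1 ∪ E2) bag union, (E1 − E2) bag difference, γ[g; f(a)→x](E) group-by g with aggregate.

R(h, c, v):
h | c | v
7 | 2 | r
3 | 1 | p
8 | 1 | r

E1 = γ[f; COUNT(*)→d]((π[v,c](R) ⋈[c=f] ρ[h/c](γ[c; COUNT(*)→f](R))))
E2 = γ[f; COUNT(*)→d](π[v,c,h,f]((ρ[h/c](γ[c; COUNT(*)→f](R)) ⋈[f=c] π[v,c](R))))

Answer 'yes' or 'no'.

E1 stepwise |·|:
  R → 3
  π[v,c](R) → 3
  R → 3
  γ[c; COUNT(*)→f](R) → 2
  ρ[h/c](γ[c; COUNT(*)→f](R)) → 2
  (π[v,c](R) ⋈[c=f] ρ[h/c](γ[c; COUNT(*)→f](R))) → 3
  γ[f; COUNT(*)→d]((π[v,c](R) ⋈[c=f] ρ[h/c](γ[c; COUNT(*)→f](R)))) → 2
E2 stepwise |·|:
  R → 3
  γ[c; COUNT(*)→f](R) → 2
  ρ[h/c](γ[c; COUNT(*)→f](R)) → 2
  R → 3
  π[v,c](R) → 3
  (ρ[h/c](γ[c; COUNT(*)→f](R)) ⋈[f=c] π[v,c](R)) → 3
  π[v,c,h,f]((ρ[h/c](γ[c; COUNT(*)→f](R)) ⋈[f=c] π[v,c](R))) → 3
  γ[f; COUNT(*)→d](π[v,c,h,f]((ρ[h/c](γ[c; COUNT(*)→f](R)) ⋈[f=c] π[v,c](R)))) → 2

E1 and E2 produce the same multiset:
f | d
1 | 2
2 | 1

yes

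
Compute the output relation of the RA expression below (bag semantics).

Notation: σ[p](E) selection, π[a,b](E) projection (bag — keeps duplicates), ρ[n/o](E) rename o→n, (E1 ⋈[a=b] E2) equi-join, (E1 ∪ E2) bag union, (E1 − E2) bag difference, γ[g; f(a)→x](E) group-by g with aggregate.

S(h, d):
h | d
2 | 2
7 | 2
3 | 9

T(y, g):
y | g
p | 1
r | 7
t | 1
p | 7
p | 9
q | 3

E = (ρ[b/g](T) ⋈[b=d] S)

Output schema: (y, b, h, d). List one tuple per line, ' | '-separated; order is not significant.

Stepwise |·|:
  T → 6
  ρ[b/g](T) → 6
  S → 3
  (ρ[b/g](T) ⋈[b=d] S) → 1

== RESULT ==
y | b | h | d
p | 9 | 3 | 9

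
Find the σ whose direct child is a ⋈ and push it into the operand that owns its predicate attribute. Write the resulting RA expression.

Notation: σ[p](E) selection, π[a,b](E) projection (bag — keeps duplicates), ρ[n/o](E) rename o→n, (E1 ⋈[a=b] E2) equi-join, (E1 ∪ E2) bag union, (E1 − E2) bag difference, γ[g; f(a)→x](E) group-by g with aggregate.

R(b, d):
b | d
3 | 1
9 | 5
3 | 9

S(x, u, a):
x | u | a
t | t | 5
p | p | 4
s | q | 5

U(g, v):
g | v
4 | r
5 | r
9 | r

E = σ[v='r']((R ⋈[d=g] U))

σ filters on v, owned by the right side.
E' = (R ⋈[d=g] σ[v='r'](U))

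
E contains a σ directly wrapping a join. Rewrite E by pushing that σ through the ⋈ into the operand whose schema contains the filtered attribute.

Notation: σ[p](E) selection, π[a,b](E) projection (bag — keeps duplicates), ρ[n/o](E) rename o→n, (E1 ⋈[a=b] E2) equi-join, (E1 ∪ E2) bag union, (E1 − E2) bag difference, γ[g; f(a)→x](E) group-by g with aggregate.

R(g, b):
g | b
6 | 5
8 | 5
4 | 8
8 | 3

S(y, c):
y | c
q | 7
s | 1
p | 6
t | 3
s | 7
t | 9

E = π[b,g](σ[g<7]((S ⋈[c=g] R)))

σ filters on g, owned by the right side.
E' = π[b,g]((S ⋈[c=g] σ[g<7](R)))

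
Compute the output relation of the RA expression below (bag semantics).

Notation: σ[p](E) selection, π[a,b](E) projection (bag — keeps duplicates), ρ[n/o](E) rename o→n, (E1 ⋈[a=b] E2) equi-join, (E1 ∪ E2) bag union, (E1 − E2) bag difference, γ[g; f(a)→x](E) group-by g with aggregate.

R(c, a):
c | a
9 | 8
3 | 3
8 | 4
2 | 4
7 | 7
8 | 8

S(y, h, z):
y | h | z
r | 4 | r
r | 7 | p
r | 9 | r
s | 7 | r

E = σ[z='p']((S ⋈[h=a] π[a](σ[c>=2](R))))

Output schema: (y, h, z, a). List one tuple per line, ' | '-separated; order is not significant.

Subexpression sizes:
  S → 4
  R → 6
  σ[c>=2](R) → 6
  π[a](σ[c>=2](R)) → 6
  (S ⋈[h=a] π[a](σ[c>=2](R))) → 4
  σ[z='p']((S ⋈[h=a] π[a](σ[c>=2](R)))) → 1

== RESULT ==
y | h | z | a
r | 7 | p | 7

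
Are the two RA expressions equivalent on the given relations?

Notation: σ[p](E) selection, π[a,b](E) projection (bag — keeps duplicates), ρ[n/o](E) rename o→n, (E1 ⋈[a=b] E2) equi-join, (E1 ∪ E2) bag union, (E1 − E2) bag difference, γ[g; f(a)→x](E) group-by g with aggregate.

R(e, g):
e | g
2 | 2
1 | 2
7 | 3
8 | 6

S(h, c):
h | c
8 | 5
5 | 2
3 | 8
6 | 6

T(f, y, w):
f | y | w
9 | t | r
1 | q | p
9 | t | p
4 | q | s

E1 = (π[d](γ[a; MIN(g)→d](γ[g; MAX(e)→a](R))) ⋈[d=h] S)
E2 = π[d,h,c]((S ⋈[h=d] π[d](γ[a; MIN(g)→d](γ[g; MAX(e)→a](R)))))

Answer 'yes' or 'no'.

E1 stepwise |·|:
  R → 4
  γ[g; MAX(e)→a](R) → 3
  γ[a; MIN(g)→d](γ[g; MAX(e)→a](R)) → 3
  π[d](γ[a; MIN(g)→d](γ[g; MAX(e)→a](R))) → 3
  S → 4
  (π[d](γ[a; MIN(g)→d](γ[g; MAX(e)→a](R))) ⋈[d=h] S) → 2
E2 stepwise |·|:
  S → 4
  R → 4
  γ[g; MAX(e)→a](R) → 3
  γ[a; MIN(g)→d](γ[g; MAX(e)→a](R)) → 3
  π[d](γ[a; MIN(g)→d](γ[g; MAX(e)→a](R))) → 3
  (S ⋈[h=d] π[d](γ[a; MIN(g)→d](γ[g; MAX(e)→a](R)))) → 2
  π[d,h,c]((S ⋈[h=d] π[d](γ[a; MIN(g)→d](γ[g; MAX(e)→a](R))))) → 2

E1 and E2 produce the same multiset:
d | h | c
3 | 3 | 8
6 | 6 | 6

yes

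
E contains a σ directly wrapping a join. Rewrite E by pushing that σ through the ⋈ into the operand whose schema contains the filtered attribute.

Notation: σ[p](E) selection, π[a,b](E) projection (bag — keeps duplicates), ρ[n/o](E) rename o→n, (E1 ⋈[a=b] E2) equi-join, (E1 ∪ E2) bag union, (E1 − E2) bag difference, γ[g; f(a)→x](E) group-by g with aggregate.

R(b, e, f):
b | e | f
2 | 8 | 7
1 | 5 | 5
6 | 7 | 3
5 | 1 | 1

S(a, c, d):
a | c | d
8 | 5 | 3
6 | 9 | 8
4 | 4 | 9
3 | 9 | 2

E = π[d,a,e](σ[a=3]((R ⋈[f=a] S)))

σ filters on a, owned by the right side.
E' = π[d,a,e]((R ⋈[f=a] σ[a=3](S)))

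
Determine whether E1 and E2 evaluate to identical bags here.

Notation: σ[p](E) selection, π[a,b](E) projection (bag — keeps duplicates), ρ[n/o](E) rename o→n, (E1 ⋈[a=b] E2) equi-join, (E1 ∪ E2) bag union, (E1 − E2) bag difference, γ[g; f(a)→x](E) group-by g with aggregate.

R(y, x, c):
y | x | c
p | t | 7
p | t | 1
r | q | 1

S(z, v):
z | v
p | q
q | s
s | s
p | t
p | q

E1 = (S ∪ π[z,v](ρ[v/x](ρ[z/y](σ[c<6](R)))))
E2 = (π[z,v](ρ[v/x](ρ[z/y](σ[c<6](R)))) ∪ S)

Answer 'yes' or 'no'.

E1 subexpression sizes:
  S → 5
  R → 3
  σ[c<6](R) → 2
  ρ[z/y](σ[c<6](R)) → 2
  ρ[v/x](ρ[z/y](σ[c<6](R))) → 2
  π[z,v](ρ[v/x](ρ[z/y](σ[c<6](R)))) → 2
  (S ∪ π[z,v](ρ[v/x](ρ[z/y](σ[c<6](R))))) → 7
E2 subexpression sizes:
  R → 3
  σ[c<6](R) → 2
  ρ[z/y](σ[c<6](R)) → 2
  ρ[v/x](ρ[z/y](σ[c<6](R))) → 2
  π[z,v](ρ[v/x](ρ[z/y](σ[c<6](R)))) → 2
  S → 5
  (π[z,v](ρ[v/x](ρ[z/y](σ[c<6](R)))) ∪ S) → 7

E1 and E2 produce the same multiset:
z | v
p | q
p | q
p | t
p | t
q | s
r | q
s | s

yes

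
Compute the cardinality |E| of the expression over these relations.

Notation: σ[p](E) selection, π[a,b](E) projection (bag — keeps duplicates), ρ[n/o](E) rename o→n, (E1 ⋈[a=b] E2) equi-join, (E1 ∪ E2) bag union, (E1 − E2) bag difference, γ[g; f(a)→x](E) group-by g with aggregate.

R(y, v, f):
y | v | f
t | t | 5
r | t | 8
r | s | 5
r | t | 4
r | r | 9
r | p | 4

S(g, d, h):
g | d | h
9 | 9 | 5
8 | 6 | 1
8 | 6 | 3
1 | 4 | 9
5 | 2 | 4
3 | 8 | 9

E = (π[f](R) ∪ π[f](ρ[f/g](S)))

Subexpression sizes:
  R → 6
  π[f](R) → 6
  S → 6
  ρ[f/g](S) → 6
  π[f](ρ[f/g](S)) → 6
  (π[f](R) ∪ π[f](ρ[f/g](S))) → 12

|E| = 12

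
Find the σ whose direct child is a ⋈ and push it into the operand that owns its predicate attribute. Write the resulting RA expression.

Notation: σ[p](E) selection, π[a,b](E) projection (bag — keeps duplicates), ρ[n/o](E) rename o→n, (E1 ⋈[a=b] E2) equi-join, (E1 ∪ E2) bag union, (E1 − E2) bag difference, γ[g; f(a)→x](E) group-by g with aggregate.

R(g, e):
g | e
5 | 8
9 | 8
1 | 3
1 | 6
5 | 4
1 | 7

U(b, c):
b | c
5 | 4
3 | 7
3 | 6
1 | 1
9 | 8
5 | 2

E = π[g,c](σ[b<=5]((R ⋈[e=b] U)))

σ filters on b, owned by the right side.
E' = π[g,c]((R ⋈[e=b] σ[b<=5](U)))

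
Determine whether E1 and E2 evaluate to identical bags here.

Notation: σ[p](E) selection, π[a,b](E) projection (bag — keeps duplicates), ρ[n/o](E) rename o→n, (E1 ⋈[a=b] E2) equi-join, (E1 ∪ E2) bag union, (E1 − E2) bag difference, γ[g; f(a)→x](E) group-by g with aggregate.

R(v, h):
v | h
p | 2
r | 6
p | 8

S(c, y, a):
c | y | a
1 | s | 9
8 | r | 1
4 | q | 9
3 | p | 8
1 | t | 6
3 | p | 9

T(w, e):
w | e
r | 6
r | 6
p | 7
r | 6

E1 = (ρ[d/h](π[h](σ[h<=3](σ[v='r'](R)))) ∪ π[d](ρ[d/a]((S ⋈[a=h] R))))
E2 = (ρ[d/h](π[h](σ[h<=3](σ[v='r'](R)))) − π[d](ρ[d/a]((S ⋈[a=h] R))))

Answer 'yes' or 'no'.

E1 stepwise |·|:
  R → 3
  σ[v='r'](R) → 1
  σ[h<=3](σ[v='r'](R)) → 0
  π[h](σ[h<=3](σ[v='r'](R))) → 0
  ρ[d/h](π[h](σ[h<=3](σ[v='r'](R)))) → 0
  S → 6
  R → 3
  (S ⋈[a=h] R) → 2
  ρ[d/a]((S ⋈[a=h] R)) → 2
  π[d](ρ[d/a]((S ⋈[a=h] R))) → 2
  (ρ[d/h](π[h](σ[h<=3](σ[v='r'](R)))) ∪ π[d](ρ[d/a]((S ⋈[a=h] R)))) → 2
E2 stepwise |·|:
  R → 3
  σ[v='r'](R) → 1
  σ[h<=3](σ[v='r'](R)) → 0
  π[h](σ[h<=3](σ[v='r'](R))) → 0
  ρ[d/h](π[h](σ[h<=3](σ[v='r'](R)))) → 0
  S → 6
  R → 3
  (S ⋈[a=h] R) → 2
  ρ[d/a]((S ⋈[a=h] R)) → 2
  π[d](ρ[d/a]((S ⋈[a=h] R))) → 2
  (ρ[d/h](π[h](σ[h<=3](σ[v='r'](R)))) − π[d](ρ[d/a]((S ⋈[a=h] R)))) → 0

E1 result:
d
6
8
E2 result:
d
(0 rows)
Witness: (6,) appears 1× in E1 but 0× in E2.

no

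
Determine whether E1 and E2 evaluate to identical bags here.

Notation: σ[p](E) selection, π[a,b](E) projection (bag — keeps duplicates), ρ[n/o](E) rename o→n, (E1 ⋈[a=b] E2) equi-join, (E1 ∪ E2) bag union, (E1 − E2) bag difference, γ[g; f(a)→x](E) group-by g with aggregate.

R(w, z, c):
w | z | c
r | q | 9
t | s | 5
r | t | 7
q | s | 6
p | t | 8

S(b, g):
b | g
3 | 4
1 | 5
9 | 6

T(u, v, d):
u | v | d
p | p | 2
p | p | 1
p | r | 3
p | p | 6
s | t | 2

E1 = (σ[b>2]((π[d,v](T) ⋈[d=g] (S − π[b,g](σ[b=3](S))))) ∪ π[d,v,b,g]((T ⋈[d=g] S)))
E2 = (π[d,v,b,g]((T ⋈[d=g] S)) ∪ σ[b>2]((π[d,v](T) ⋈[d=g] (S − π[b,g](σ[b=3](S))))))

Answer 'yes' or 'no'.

E1 subexpression sizes:
  T → 5
  π[d,v](T) → 5
  S → 3
  S → 3
  σ[b=3](S) → 1
  π[b,g](σ[b=3](S)) → 1
  (S − π[b,g](σ[b=3](S))) → 2
  (π[d,v](T) ⋈[d=g] (S − π[b,g](σ[b=3](S)))) → 1
  σ[b>2]((π[d,v](T) ⋈[d=g] (S − π[b,g](σ[b=3](S))))) → 1
  T → 5
  S → 3
  (T ⋈[d=g] S) → 1
  π[d,v,b,g]((T ⋈[d=g] S)) → 1
  (σ[b>2]((π[d,v](T) ⋈[d=g] (S − π[b,g](σ[b=3](S))))) ∪ π[d,v,b,g]((T ⋈[d=g] S))) → 2
E2 subexpression sizes:
  T → 5
  S → 3
  (T ⋈[d=g] S) → 1
  π[d,v,b,g]((T ⋈[d=g] S)) → 1
  T → 5
  π[d,v](T) → 5
  S → 3
  S → 3
  σ[b=3](S) → 1
  π[b,g](σ[b=3](S)) → 1
  (S − π[b,g](σ[b=3](S))) → 2
  (π[d,v](T) ⋈[d=g] (S − π[b,g](σ[b=3](S)))) → 1
  σ[b>2]((π[d,v](T) ⋈[d=g] (S − π[b,g](σ[b=3](S))))) → 1
  (π[d,v,b,g]((T ⋈[d=g] S)) ∪ σ[b>2]((π[d,v](T) ⋈[d=g] (S − π[b,g](σ[b=3](S)))))) → 2

E1 and E2 produce the same multiset:
d | v | b | g
6 | p | 9 | 6
6 | p | 9 | 6

yes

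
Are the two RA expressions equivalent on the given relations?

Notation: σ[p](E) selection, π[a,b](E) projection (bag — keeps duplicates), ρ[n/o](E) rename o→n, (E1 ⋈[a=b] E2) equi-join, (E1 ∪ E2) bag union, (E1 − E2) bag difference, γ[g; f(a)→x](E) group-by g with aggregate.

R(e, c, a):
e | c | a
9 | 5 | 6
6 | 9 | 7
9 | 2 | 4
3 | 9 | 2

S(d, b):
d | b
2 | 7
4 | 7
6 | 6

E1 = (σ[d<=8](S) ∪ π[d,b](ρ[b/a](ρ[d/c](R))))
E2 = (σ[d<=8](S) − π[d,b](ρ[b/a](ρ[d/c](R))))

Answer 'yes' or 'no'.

E1 row counts bottom-up:
  S → 3
  σ[d<=8](S) → 3
  R → 4
  ρ[d/c](R) → 4
  ρ[b/a](ρ[d/c](R)) → 4
  π[d,b](ρ[b/a](ρ[d/c](R))) → 4
  (σ[d<=8](S) ∪ π[d,b](ρ[b/a](ρ[d/c](R)))) → 7
E2 row counts bottom-up:
  S → 3
  σ[d<=8](S) → 3
  R → 4
  ρ[d/c](R) → 4
  ρ[b/a](ρ[d/c](R)) → 4
  π[d,b](ρ[b/a](ρ[d/c](R))) → 4
  (σ[d<=8](S) − π[d,b](ρ[b/a](ρ[d/c](R)))) → 3

E1 result:
d | b
2 | 4
2 | 7
4 | 7
5 | 6
6 | 6
9 | 2
9 | 7
E2 result:
d | b
2 | 7
4 | 7
6 | 6
Witness: (2, 4) appears 1× in E1 but 0× in E2.

no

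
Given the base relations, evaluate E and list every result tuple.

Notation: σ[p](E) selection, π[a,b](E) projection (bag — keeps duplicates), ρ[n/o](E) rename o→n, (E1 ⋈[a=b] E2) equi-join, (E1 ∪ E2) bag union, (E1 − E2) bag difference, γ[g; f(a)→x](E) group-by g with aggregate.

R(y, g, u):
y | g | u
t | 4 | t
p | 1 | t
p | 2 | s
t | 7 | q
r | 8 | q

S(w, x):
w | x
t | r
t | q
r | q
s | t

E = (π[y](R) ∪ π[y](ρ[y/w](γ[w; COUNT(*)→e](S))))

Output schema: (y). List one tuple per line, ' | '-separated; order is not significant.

Subexpression sizes:
  R → 5
  π[y](R) → 5
  S → 4
  γ[w; COUNT(*)→e](S) → 3
  ρ[y/w](γ[w; COUNT(*)→e](S)) → 3
  π[y](ρ[y/w](γ[w; COUNT(*)→e](S))) → 3
  (π[y](R) ∪ π[y](ρ[y/w](γ[w; COUNT(*)→e](S)))) → 8

== RESULT ==
y
p
p
r
r
s
t
t
t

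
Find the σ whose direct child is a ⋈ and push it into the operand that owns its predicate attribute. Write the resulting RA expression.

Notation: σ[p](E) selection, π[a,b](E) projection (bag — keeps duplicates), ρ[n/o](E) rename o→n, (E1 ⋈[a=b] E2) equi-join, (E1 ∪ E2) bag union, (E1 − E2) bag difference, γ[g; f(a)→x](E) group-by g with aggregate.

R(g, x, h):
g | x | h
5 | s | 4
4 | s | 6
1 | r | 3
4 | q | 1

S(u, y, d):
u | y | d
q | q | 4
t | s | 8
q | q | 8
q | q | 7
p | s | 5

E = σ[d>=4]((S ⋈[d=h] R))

σ filters on d, owned by the left side.
E' = (σ[d>=4](S) ⋈[d=h] R)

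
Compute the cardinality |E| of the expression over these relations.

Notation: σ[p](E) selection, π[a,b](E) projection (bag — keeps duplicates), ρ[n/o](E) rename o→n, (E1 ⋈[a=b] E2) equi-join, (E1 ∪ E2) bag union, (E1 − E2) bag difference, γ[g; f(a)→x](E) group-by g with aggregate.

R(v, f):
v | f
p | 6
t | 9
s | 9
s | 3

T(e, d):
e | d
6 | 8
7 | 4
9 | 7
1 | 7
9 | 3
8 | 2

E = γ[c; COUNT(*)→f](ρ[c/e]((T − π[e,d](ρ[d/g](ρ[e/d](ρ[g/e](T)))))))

Per-node cardinality:
  T → 6
  T → 6
  ρ[g/e](T) → 6
  ρ[e/d](ρ[g/e](T)) → 6
  ρ[d/g](ρ[e/d](ρ[g/e](T))) → 6
  π[e,d](ρ[d/g](ρ[e/d](ρ[g/e](T)))) → 6
  (T − π[e,d](ρ[d/g](ρ[e/d](ρ[g/e](T))))) → 6
  ρ[c/e]((T − π[e,d](ρ[d/g](ρ[e/d](ρ[g/e](T)))))) → 6
  γ[c; COUNT(*)→f](ρ[c/e]((T − π[e,d](ρ[d/g](ρ[e/d](ρ[g/e](T))))))) → 5

|E| = 5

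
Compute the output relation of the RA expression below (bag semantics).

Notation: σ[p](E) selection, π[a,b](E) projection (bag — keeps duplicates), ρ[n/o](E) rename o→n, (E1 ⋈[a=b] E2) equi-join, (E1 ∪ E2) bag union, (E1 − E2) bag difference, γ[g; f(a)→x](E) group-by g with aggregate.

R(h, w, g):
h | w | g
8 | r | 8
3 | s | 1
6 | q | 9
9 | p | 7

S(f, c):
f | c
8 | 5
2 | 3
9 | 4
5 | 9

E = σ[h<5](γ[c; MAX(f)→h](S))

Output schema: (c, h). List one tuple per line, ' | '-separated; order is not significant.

Per-node cardinality:
  S → 4
  γ[c; MAX(f)→h](S) → 4
  σ[h<5](γ[c; MAX(f)→h](S)) → 1

== RESULT ==
c | h
3 | 2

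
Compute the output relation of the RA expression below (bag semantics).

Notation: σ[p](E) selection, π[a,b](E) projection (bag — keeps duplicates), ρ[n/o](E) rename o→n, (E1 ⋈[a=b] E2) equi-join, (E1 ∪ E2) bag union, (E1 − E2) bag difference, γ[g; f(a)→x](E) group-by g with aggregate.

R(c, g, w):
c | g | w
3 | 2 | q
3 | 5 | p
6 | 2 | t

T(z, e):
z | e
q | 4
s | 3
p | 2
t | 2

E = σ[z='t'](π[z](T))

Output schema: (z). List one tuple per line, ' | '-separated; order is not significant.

Subexpression sizes:
  T → 4
  π[z](T) → 4
  σ[z='t'](π[z](T)) → 1

== RESULT ==
z
t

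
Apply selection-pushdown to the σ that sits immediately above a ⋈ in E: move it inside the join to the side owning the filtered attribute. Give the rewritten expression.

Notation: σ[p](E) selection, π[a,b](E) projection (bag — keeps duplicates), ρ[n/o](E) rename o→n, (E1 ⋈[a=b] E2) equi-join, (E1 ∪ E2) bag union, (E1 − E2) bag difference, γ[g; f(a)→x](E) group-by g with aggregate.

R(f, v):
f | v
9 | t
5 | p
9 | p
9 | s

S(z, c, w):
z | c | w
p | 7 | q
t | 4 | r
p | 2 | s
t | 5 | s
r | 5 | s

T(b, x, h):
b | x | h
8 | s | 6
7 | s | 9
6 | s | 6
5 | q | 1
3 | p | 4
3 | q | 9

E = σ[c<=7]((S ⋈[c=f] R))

σ filters on c, owned by the left side.
E' = (σ[c<=7](S) ⋈[c=f] R)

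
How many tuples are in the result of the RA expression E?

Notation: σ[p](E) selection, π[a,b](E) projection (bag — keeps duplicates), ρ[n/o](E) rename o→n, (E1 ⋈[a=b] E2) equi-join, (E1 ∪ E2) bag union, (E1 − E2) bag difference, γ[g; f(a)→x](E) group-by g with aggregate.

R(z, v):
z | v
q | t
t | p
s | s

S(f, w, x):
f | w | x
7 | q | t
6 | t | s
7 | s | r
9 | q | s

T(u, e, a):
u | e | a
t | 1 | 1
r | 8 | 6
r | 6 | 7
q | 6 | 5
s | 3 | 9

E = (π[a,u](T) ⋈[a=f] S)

Row counts bottom-up:
  T → 5
  π[a,u](T) → 5
  S → 4
  (π[a,u](T) ⋈[a=f] S) → 4

|E| = 4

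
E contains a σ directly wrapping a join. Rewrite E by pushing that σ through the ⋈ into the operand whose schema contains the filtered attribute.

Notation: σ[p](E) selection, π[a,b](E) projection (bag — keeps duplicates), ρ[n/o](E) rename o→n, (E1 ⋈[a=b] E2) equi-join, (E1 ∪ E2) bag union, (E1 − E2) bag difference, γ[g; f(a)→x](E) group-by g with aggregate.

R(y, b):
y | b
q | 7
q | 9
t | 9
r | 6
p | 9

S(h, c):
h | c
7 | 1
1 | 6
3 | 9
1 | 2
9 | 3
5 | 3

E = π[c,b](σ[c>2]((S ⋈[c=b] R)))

σ filters on c, owned by the left side.
E' = π[c,b]((σ[c>2](S) ⋈[c=b] R))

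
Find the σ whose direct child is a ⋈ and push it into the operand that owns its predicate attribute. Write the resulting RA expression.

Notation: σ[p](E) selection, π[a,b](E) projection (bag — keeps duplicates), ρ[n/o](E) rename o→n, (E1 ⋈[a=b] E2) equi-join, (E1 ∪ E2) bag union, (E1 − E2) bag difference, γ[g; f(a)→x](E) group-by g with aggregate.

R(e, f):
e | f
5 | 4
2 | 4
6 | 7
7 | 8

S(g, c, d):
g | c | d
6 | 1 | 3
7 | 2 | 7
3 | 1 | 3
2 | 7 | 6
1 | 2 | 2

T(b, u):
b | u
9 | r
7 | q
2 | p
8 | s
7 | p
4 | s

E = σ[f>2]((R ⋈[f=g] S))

σ filters on f, owned by the left side.
E' = (σ[f>2](R) ⋈[f=g] S)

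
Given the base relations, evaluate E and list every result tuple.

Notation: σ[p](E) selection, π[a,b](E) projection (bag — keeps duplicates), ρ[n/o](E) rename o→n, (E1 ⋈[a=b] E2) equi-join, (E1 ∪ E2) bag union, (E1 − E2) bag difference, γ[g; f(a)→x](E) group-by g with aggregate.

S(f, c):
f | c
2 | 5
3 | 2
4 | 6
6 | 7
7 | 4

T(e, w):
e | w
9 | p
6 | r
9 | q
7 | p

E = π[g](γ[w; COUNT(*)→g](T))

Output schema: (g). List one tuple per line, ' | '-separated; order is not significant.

Per-node cardinality:
  T → 4
  γ[w; COUNT(*)→g](T) → 3
  π[g](γ[w; COUNT(*)→g](T)) → 3

== RESULT ==
g
1
1
2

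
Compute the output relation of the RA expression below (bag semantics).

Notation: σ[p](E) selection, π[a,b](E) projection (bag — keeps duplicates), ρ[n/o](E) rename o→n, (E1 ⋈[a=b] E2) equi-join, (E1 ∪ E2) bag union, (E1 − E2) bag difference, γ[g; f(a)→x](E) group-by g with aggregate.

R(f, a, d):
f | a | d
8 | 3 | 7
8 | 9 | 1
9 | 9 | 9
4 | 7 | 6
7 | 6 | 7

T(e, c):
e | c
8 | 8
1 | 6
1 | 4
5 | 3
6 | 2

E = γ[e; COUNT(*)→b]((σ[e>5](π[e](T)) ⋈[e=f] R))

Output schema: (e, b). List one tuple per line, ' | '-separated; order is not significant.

Subexpression sizes:
  T → 5
  π[e](T) → 5
  σ[e>5](π[e](T)) → 2
  R → 5
  (σ[e>5](π[e](T)) ⋈[e=f] R) → 2
  γ[e; COUNT(*)→b]((σ[e>5](π[e](T)) ⋈[e=f] R)) → 1

== RESULT ==
e | b
8 | 2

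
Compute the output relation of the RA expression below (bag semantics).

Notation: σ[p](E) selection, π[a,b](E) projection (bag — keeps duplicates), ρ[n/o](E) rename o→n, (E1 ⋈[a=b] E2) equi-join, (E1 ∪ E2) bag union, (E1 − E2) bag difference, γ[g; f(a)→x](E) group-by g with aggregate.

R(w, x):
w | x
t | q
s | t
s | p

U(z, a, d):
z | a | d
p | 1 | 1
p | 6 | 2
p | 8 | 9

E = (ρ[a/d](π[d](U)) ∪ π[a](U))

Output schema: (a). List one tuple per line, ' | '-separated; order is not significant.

Subexpression sizes:
  U → 3
  π[d](U) → 3
  ρ[a/d](π[d](U)) → 3
  U → 3
  π[a](U) → 3
  (ρ[a/d](π[d](U)) ∪ π[a](U)) → 6

== RESULT ==
a
1
1
2
6
8
9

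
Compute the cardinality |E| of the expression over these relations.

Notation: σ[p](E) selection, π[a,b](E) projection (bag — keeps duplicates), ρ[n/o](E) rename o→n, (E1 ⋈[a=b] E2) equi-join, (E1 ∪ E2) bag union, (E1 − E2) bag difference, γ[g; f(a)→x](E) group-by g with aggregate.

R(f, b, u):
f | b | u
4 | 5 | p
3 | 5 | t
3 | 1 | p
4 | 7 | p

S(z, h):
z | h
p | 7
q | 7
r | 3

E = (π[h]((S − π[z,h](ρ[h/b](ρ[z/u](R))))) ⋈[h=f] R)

Subexpression sizes:
  S → 3
  R → 4
  ρ[z/u](R) → 4
  ρ[h/b](ρ[z/u](R)) → 4
  π[z,h](ρ[h/b](ρ[z/u](R))) → 4
  (S − π[z,h](ρ[h/b](ρ[z/u](R)))) → 2
  π[h]((S − π[z,h](ρ[h/b](ρ[z/u](R))))) → 2
  R → 4
  (π[h]((S − π[z,h](ρ[h/b](ρ[z/u](R))))) ⋈[h=f] R) → 2

|E| = 2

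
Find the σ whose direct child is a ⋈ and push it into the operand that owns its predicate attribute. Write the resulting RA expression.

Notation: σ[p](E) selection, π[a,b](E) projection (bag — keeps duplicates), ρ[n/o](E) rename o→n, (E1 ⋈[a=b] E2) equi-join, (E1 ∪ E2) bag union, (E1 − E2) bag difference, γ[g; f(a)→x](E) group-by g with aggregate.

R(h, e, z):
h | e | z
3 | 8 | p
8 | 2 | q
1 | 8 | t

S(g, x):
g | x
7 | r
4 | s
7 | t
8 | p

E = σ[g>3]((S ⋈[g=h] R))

σ filters on g, owned by the left side.
E' = (σ[g>3](S) ⋈[g=h] R)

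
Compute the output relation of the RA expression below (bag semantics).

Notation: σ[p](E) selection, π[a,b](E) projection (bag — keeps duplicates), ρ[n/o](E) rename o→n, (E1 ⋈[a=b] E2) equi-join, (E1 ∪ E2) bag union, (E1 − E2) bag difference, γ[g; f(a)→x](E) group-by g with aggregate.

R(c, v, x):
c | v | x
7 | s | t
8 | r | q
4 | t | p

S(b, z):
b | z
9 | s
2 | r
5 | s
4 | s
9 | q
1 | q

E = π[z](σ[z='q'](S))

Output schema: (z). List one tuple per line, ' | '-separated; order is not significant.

Subexpression sizes:
  S → 6
  σ[z='q'](S) → 2
  π[z](σ[z='q'](S)) → 2

== RESULT ==
z
q
q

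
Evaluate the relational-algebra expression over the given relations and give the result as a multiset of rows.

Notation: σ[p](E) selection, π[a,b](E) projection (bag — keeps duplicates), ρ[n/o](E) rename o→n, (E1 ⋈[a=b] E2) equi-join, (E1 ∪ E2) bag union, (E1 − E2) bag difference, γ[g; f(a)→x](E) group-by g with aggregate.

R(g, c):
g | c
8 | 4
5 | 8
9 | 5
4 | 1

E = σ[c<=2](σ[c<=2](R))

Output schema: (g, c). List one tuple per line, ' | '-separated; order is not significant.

Per-node cardinality:
  R → 4
  σ[c<=2](R) → 1
  σ[c<=2](σ[c<=2](R)) → 1

== RESULT ==
g | c
4 | 1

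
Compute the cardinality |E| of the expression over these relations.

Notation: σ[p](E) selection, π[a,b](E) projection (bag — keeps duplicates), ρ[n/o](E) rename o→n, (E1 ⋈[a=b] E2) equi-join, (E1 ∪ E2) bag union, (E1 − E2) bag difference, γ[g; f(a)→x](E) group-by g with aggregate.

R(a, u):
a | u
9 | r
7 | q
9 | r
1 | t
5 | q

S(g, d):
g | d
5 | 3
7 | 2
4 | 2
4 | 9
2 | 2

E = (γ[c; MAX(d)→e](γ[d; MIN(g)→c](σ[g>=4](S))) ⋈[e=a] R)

Stepwise |·|:
  S → 5
  σ[g>=4](S) → 4
  γ[d; MIN(g)→c](σ[g>=4](S)) → 3
  γ[c; MAX(d)→e](γ[d; MIN(g)→c](σ[g>=4](S))) → 2
  R → 5
  (γ[c; MAX(d)→e](γ[d; MIN(g)→c](σ[g>=4](S))) ⋈[e=a] R) → 2

|E| = 2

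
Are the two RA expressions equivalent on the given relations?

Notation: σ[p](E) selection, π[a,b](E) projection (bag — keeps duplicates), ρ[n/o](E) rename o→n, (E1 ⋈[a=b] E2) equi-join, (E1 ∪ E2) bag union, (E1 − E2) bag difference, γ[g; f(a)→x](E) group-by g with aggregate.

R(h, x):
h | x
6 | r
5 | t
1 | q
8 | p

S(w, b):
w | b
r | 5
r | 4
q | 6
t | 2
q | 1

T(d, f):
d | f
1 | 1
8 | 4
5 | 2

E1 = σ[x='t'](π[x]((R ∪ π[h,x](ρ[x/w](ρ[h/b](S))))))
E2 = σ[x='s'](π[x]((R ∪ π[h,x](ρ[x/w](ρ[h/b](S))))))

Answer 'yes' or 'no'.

E1 stepwise |·|:
  R → 4
  S → 5
  ρ[h/b](S) → 5
  ρ[x/w](ρ[h/b](S)) → 5
  π[h,x](ρ[x/w](ρ[h/b](S))) → 5
  (R ∪ π[h,x](ρ[x/w](ρ[h/b](S)))) → 9
  π[x]((R ∪ π[h,x](ρ[x/w](ρ[h/b](S))))) → 9
  σ[x='t'](π[x]((R ∪ π[h,x](ρ[x/w](ρ[h/b](S)))))) → 2
E2 stepwise |·|:
  R → 4
  S → 5
  ρ[h/b](S) → 5
  ρ[x/w](ρ[h/b](S)) → 5
  π[h,x](ρ[x/w](ρ[h/b](S))) → 5
  (R ∪ π[h,x](ρ[x/w](ρ[h/b](S)))) → 9
  π[x]((R ∪ π[h,x](ρ[x/w](ρ[h/b](S))))) → 9
  σ[x='s'](π[x]((R ∪ π[h,x](ρ[x/w](ρ[h/b](S)))))) → 0

E1 result:
x
t
t
E2 result:
x
(0 rows)
Witness: ('t',) appears 2× in E1 but 0× in E2.

no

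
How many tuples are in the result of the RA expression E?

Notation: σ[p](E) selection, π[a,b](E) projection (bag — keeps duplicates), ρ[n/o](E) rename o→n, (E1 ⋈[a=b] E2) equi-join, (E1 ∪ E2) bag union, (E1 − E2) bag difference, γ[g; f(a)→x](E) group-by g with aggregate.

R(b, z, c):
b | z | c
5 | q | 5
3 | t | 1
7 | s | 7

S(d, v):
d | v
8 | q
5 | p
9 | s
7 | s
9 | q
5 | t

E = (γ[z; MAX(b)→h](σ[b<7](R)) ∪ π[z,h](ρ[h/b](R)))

Per-node cardinality:
  R → 3
  σ[b<7](R) → 2
  γ[z; MAX(b)→h](σ[b<7](R)) → 2
  R → 3
  ρ[h/b](R) → 3
  π[z,h](ρ[h/b](R)) → 3
  (γ[z; MAX(b)→h](σ[b<7](R)) ∪ π[z,h](ρ[h/b](R))) → 5

|E| = 5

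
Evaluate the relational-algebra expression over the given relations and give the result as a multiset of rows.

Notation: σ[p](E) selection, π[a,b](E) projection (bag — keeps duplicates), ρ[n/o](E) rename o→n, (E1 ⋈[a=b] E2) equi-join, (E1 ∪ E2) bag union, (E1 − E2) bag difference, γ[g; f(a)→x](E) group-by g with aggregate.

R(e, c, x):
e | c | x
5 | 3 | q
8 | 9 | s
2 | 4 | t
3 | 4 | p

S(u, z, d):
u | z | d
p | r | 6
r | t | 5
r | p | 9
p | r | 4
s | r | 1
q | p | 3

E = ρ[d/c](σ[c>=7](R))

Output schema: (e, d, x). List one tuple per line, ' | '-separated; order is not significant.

Per-node cardinality:
  R → 4
  σ[c>=7](R) → 1
  ρ[d/c](σ[c>=7](R)) → 1

== RESULT ==
e | d | x
8 | 9 | s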